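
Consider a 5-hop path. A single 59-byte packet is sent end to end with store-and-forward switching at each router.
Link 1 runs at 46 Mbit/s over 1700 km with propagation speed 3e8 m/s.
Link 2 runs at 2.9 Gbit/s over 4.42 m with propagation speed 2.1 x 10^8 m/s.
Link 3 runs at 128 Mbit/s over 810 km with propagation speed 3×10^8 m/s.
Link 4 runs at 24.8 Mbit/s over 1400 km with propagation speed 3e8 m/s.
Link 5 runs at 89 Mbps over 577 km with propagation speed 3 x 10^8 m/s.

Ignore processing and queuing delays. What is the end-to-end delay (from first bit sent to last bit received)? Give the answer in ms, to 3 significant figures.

L = 59 × 8 = 472 bits.
Transmission delays (L/R per hop): 0.0102609, 0.000162759, 0.0036875, 0.0190323, 0.00530337 ms; sum = 0.0384468 ms.
Propagation delays (d/s per hop): 5.66667, 2.10476e-05, 2.7, 4.66667, 1.92333 ms; sum = 14.9567 ms.
End-to-end = 15.0 ms.

15.0 ms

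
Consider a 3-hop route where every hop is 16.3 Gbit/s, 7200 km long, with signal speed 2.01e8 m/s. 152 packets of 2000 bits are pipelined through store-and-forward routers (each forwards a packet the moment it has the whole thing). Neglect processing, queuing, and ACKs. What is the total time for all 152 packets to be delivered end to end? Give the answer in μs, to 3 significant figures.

107000 μs

Per-hop transmission t_tx = L/R = 2000/16300000000 = 0.122699 μs.
Per-hop propagation t_prop = 7200000/2.01e+08 = 35820.9 μs.
Pipeline fill: first packet needs 3·t_tx to clear all hops; remaining 151 packets each add one t_tx.
Total = (3+152-1)·t_tx + 3·t_prop = 154·0.122699 + 3·35820.9 = 107000 μs.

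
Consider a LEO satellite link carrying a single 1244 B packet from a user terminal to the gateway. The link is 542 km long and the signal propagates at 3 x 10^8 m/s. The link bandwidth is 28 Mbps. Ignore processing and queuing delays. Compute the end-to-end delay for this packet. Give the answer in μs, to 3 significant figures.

2160 μs

L = 1244 × 8 = 9952 bits.
Transmission delay = L/R = 9952 / 28000000 = 355.429 μs.
Propagation delay = d/s = 542000 m / 300000000 m/s = 1806.67 μs.
Total = 2160 μs.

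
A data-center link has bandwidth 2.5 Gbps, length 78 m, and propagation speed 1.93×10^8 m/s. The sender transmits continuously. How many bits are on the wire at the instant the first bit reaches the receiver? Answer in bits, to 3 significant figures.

1010 bits

Propagation delay = 78 / 193000000 = 4.04145e-07 s.
BDP = R × t_prop = 2500000000 × 4.04145e-07 = 1010.36 bits.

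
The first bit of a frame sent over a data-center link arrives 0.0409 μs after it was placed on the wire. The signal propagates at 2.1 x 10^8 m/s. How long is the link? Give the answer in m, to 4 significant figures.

8.589 m

d = s × t_prop = 210000000 × 4.09e-08 = 8.589 m.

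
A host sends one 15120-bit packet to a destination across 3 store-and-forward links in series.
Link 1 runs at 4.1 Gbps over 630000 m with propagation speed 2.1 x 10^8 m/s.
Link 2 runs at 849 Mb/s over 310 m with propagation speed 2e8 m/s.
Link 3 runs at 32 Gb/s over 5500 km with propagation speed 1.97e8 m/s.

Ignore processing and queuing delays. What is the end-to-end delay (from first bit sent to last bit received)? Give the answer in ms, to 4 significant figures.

30.94 ms

Transmission delays (L/R per hop): 0.0036878, 0.0178092, 0.0004725 ms; sum = 0.0219695 ms.
Propagation delays (d/s per hop): 3, 0.00155, 27.9188 ms; sum = 30.9203 ms.
End-to-end = 30.94 ms.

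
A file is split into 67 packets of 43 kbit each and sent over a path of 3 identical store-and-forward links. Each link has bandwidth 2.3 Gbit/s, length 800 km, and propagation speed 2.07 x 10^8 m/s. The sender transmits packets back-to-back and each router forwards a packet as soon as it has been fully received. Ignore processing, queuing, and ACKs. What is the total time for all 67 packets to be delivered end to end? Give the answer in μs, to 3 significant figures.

12900 μs

Per-hop transmission t_tx = L/R = 43000/2300000000 = 18.6957 μs.
Per-hop propagation t_prop = 800000/2.07e+08 = 3864.73 μs.
Pipeline fill: first packet needs 3·t_tx to clear all hops; remaining 66 packets each add one t_tx.
Total = (3+67-1)·t_tx + 3·t_prop = 69·18.6957 + 3·3864.73 = 12900 μs.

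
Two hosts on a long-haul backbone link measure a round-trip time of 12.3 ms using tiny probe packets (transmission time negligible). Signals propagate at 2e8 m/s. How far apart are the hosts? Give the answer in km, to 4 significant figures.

One-way propagation = RTT/2 = 6.15 ms.
d = s × t = 200000000 × 0.00615 = 1230 km.

1230 km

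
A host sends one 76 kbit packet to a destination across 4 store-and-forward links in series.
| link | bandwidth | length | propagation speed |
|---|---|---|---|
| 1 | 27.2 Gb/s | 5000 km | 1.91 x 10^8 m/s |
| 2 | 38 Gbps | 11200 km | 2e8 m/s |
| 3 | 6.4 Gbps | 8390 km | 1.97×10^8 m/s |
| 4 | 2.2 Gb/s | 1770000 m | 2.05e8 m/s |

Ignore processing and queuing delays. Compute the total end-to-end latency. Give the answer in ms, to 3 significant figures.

133 ms

L = 76000 bits.
Transmission delays (L/R per hop): 0.00279412, 0.002, 0.011875, 0.0345455 ms; sum = 0.0512146 ms.
Propagation delays (d/s per hop): 26.178, 56, 42.5888, 8.63415 ms; sum = 133.401 ms.
End-to-end = 133 ms.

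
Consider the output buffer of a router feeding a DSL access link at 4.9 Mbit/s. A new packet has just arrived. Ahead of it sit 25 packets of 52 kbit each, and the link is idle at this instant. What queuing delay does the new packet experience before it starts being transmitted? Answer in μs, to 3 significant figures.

265000 μs

Each queued packet: L/R = 52000/4900000 = 10612.2 μs.
25 queued → 265306 μs.
Queuing delay = 265000 μs.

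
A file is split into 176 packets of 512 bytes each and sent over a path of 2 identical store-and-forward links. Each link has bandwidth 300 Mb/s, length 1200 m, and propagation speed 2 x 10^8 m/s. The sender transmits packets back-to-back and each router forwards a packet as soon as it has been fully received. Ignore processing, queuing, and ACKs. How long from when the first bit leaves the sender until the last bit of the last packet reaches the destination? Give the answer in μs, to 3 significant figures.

Per-hop transmission t_tx = L/R = 4096/300000000 = 13.6533 μs.
Per-hop propagation t_prop = 1200/200000000 = 6 μs.
Pipeline fill: first packet needs 2·t_tx to clear all hops; remaining 175 packets each add one t_tx.
Total = (2+176-1)·t_tx + 2·t_prop = 177·13.6533 + 2·6 = 2430 μs.

2430 μs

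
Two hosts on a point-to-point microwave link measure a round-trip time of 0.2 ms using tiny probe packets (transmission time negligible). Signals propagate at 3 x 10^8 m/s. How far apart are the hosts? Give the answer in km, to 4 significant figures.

30.00 km

One-way propagation = RTT/2 = 0.1 ms.
d = s × t = 300000000 × 0.0001 = 30.00 km.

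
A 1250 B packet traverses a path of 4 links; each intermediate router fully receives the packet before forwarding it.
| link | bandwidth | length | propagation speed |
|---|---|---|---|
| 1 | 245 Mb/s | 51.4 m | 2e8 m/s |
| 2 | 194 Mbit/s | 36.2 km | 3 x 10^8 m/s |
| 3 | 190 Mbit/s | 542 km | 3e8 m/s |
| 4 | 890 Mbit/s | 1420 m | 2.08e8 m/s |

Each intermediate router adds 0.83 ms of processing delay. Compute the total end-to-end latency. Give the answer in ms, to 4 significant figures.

L = 1250 × 8 = 10000 bits.
Transmission delays (L/R per hop): 0.0408163, 0.0515464, 0.0526316, 0.011236 ms; sum = 0.15623 ms.
Propagation delays (d/s per hop): 0.000257, 0.120667, 1.80667, 0.00682692 ms; sum = 1.93442 ms.
Processing at 3 router(s): 3 × 0.83 ms = 2.49 ms.
End-to-end = 4.581 ms.

4.581 ms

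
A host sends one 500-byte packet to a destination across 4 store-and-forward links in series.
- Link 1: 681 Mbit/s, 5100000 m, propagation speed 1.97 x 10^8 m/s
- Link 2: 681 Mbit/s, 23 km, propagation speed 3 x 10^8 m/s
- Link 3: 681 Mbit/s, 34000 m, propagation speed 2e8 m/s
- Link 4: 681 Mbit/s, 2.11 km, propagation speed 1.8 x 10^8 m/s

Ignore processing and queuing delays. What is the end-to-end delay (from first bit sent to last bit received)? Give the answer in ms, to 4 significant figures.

26.17 ms

L = 500 × 8 = 4000 bits.
Transmission delay per hop = L/R = 4000/681000000 = 0.00587372 ms; 4 hops → 0.0234949 ms.
Propagation delays (d/s per hop): 25.8883, 0.0766667, 0.17, 0.0117222 ms; sum = 26.1467 ms.
End-to-end = 26.17 ms.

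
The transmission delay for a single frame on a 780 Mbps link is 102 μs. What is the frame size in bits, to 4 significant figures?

79560 bits

L = R × t_tx = 780000000 b/s × 0.000102 s = 79560 bits.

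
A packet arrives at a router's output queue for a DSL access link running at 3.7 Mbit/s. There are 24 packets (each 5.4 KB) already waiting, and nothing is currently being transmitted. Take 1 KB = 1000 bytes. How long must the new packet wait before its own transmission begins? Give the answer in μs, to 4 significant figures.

Each queued packet: L/R = 43200/3700000 = 11675.7 μs.
24 queued → 280216 μs.
Queuing delay = 280200 μs.

280200 μs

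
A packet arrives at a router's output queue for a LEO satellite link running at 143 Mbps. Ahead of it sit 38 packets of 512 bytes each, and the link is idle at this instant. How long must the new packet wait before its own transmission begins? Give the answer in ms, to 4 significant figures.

Each queued packet: L/R = 4096/143000000 = 0.0286434 ms.
38 queued → 1.08845 ms.
Queuing delay = 1.088 ms.

1.088 ms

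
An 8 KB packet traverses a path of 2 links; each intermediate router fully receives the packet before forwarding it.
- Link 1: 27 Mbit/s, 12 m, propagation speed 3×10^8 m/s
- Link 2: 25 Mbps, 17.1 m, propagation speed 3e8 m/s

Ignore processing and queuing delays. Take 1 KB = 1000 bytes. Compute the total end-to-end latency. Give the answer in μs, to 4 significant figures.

4930 μs

L = 64000 bits.
Transmission delays (L/R per hop): 2370.37, 2560 μs; sum = 4930.37 μs.
Propagation delays (d/s per hop): 0.04, 0.057 μs; sum = 0.097 μs.
End-to-end = 4930 μs.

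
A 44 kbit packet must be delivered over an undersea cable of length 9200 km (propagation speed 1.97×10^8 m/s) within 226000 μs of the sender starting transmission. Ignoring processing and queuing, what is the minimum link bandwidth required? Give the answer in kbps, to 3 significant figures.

245 kbps

Propagation delay = 9200000 / 197000000 = 46700.5 μs.
Transmission budget = 226000 − 46700.5 = 179299 μs.
R ≥ L / t_tx = 44000 bits / 0.179299 s = 245 kbps.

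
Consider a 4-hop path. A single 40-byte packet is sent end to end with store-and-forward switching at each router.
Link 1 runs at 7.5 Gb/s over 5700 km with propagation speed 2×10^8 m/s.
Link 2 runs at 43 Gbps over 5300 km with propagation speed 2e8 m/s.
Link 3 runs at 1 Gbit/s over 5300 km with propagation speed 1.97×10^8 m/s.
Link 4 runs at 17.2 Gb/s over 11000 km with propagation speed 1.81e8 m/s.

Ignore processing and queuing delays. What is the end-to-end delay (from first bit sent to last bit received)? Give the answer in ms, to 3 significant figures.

143 ms

L = 40 × 8 = 320 bits.
Transmission delays (L/R per hop): 4.26667e-05, 7.44186e-06, 0.00032, 1.86047e-05 ms; sum = 0.000388713 ms.
Propagation delays (d/s per hop): 28.5, 26.5, 26.9036, 60.7735 ms; sum = 142.677 ms.
End-to-end = 143 ms.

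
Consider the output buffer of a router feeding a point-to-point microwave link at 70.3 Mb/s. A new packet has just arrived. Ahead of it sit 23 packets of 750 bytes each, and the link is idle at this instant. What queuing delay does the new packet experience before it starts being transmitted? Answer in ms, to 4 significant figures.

Each queued packet: L/R = 6000/70300000 = 0.0853485 ms.
23 queued → 1.96302 ms.
Queuing delay = 1.963 ms.

1.963 ms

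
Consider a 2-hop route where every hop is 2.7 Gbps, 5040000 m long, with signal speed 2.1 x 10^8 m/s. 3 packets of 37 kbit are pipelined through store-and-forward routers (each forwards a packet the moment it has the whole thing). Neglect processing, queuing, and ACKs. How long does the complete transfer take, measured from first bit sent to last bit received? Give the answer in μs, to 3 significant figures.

48100 μs

Per-hop transmission t_tx = L/R = 37000/2700000000 = 13.7037 μs.
Per-hop propagation t_prop = 5040000/210000000 = 24000 μs.
Pipeline fill: first packet needs 2·t_tx to clear all hops; remaining 2 packets each add one t_tx.
Total = (2+3-1)·t_tx + 2·t_prop = 4·13.7037 + 2·24000 = 48100 μs.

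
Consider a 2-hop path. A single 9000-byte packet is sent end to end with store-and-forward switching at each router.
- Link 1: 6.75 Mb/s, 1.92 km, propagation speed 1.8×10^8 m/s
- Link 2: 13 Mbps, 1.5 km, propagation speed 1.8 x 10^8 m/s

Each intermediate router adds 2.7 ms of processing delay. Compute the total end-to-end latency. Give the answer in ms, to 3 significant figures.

L = 9000 × 8 = 72000 bits.
Transmission delays (L/R per hop): 10.6667, 5.53846 ms; sum = 16.2051 ms.
Propagation delays (d/s per hop): 0.0106667, 0.00833333 ms; sum = 0.019 ms.
Processing at 1 router(s): 1 × 2.7 ms = 2.7 ms.
End-to-end = 18.9 ms.

18.9 ms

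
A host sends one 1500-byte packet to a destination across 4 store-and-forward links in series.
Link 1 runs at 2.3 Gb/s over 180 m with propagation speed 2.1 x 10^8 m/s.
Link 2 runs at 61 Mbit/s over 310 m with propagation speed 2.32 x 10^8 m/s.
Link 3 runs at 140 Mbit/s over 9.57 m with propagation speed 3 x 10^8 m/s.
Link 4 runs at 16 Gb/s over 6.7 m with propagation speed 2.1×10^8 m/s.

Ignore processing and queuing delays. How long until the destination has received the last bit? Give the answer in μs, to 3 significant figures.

291 μs

L = 1500 × 8 = 12000 bits.
Transmission delays (L/R per hop): 5.21739, 196.721, 85.7143, 0.75 μs; sum = 288.403 μs.
Propagation delays (d/s per hop): 0.857143, 1.33621, 0.0319, 0.0319048 μs; sum = 2.25715 μs.
End-to-end = 291 μs.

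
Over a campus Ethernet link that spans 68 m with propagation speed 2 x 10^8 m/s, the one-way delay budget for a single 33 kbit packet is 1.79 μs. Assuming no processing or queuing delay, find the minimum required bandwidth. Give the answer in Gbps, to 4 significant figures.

22.76 Gbps

Propagation delay = 68 / 200000000 = 0.34 μs.
Transmission budget = 1.79 − 0.34 = 1.45 μs.
R ≥ L / t_tx = 33000 bits / 1.45e-06 s = 22.76 Gbps.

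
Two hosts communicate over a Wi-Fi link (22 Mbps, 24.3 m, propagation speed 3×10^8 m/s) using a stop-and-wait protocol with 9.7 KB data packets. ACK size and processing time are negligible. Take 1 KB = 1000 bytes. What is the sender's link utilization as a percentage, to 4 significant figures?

100.0 %

t_tx = L/R = 77600/22000000 = 0.00352727 s.
t_prop = 24.3/300000000 = 8.1e-08 s; RTT = 1.62e-07 s.
Cycle = t_tx + RTT = 0.00352743 s.
Utilization = t_tx / cycle = 0.00352727/0.00352743 = 100.0 %.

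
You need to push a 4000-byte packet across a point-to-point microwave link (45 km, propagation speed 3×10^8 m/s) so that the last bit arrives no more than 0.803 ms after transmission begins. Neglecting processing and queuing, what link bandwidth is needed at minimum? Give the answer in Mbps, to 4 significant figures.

L = 32000 bits.
Propagation delay = 45000 / 300000000 = 0.15 ms.
Transmission budget = 0.803 − 0.15 = 0.653 ms.
R ≥ L / t_tx = 32000 bits / 0.000653 s = 49.00 Mbps.

49.00 Mbps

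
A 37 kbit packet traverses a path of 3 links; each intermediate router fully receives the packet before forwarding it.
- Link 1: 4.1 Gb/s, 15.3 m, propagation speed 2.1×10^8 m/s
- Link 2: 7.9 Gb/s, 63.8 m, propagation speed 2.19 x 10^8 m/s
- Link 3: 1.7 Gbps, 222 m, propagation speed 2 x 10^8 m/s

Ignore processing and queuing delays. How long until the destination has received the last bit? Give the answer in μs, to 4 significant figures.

36.95 μs

L = 37000 bits.
Transmission delays (L/R per hop): 9.02439, 4.68354, 21.7647 μs; sum = 35.4726 μs.
Propagation delays (d/s per hop): 0.0728571, 0.291324, 1.11 μs; sum = 1.47418 μs.
End-to-end = 36.95 μs.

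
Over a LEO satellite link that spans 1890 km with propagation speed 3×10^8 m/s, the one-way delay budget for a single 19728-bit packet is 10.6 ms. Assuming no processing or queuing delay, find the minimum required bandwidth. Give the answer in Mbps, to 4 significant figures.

Propagation delay = 1890000 / 300000000 = 6.3 ms.
Transmission budget = 10.6 − 6.3 = 4.3 ms.
R ≥ L / t_tx = 19728 bits / 0.0043 s = 4.588 Mbps.

4.588 Mbps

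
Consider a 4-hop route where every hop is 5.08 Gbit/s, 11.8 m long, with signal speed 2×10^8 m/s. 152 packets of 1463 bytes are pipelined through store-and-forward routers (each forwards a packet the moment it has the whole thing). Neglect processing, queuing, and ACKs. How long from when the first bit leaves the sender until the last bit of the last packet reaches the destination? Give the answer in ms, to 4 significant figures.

0.3573 ms

Per-hop transmission t_tx = L/R = 11704/5080000000 = 0.00230394 ms.
Per-hop propagation t_prop = 11.8/200000000 = 5.9e-05 ms.
Pipeline fill: first packet needs 4·t_tx to clear all hops; remaining 151 packets each add one t_tx.
Total = (4+152-1)·t_tx + 4·t_prop = 155·0.00230394 + 4·5.9e-05 = 0.3573 ms.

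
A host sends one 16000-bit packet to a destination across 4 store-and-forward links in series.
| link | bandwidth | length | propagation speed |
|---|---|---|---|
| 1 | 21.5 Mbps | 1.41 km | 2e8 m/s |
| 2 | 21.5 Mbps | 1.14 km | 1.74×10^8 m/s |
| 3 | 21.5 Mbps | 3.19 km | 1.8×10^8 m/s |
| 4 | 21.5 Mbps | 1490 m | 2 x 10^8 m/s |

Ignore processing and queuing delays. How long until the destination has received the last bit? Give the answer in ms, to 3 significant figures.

3.02 ms

Transmission delay per hop = L/R = 16000/21500000 = 0.744186 ms; 4 hops → 2.97674 ms.
Propagation delays (d/s per hop): 0.00705, 0.00655172, 0.0177222, 0.00745 ms; sum = 0.0387739 ms.
End-to-end = 3.02 ms.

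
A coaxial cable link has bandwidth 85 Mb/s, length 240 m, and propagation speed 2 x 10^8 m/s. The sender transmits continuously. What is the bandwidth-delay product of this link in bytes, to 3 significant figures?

12.8 bytes

Propagation delay = 240 / 200000000 = 1.2e-06 s.
BDP = R × t_prop = 85000000 × 1.2e-06 = 102 bits.
In bytes: 102/8 = 12.8 bytes.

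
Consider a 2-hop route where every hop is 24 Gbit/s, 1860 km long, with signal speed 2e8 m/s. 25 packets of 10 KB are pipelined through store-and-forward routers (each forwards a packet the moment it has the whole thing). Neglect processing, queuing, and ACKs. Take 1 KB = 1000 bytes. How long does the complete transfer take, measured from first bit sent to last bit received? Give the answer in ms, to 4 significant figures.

Per-hop transmission t_tx = L/R = 80000/24000000000 = 0.00333333 ms.
Per-hop propagation t_prop = 1860000/200000000 = 9.3 ms.
Pipeline fill: first packet needs 2·t_tx to clear all hops; remaining 24 packets each add one t_tx.
Total = (2+25-1)·t_tx + 2·t_prop = 26·0.00333333 + 2·9.3 = 18.69 ms.

18.69 ms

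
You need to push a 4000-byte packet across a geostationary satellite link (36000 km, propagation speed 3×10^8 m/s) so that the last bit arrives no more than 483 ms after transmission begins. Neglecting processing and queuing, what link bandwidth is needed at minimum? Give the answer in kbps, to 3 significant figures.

L = 32000 bits.
Propagation delay = 36000000 / 300000000 = 120 ms.
Transmission budget = 483 − 120 = 363 ms.
R ≥ L / t_tx = 32000 bits / 0.363 s = 88.2 kbps.

88.2 kbps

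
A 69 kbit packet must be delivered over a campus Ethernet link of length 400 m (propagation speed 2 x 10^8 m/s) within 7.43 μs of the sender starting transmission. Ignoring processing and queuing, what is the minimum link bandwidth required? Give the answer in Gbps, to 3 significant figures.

Propagation delay = 400 / 200000000 = 2 μs.
Transmission budget = 7.43 − 2 = 5.43 μs.
R ≥ L / t_tx = 69000 bits / 5.43e-06 s = 12.7 Gbps.

12.7 Gbps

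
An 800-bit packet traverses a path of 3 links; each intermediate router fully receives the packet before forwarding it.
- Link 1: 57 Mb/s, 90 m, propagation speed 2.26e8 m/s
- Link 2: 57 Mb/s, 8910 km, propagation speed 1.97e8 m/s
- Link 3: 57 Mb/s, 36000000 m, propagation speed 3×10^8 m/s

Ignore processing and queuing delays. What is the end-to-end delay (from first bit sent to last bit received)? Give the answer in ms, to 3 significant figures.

165 ms

Transmission delay per hop = L/R = 800/57000000 = 0.0140351 ms; 3 hops → 0.0421053 ms.
Propagation delays (d/s per hop): 0.00039823, 45.2284, 120 ms; sum = 165.229 ms.
End-to-end = 165 ms.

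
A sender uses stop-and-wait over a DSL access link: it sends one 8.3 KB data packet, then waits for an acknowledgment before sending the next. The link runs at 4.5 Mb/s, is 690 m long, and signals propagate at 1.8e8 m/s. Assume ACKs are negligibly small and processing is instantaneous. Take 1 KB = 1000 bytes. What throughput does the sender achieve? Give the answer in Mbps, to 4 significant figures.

t_tx = L/R = 66400/4500000 = 0.0147556 s.
t_prop = 690/180000000 = 3.83333e-06 s; RTT = 7.66667e-06 s.
Cycle = t_tx + RTT = 0.0147632 s.
Throughput = L / cycle = 66400 / 0.0147632 = 4.498 Mbps.

4.498 Mbps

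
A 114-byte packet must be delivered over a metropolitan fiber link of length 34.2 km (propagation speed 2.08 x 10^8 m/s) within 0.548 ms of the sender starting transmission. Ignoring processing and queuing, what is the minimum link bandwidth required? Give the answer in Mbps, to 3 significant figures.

L = 912 bits.
Propagation delay = 34200 / 208000000 = 0.164423 ms.
Transmission budget = 0.548 − 0.164423 = 0.383577 ms.
R ≥ L / t_tx = 912 bits / 0.000383577 s = 2.38 Mbps.

2.38 Mbps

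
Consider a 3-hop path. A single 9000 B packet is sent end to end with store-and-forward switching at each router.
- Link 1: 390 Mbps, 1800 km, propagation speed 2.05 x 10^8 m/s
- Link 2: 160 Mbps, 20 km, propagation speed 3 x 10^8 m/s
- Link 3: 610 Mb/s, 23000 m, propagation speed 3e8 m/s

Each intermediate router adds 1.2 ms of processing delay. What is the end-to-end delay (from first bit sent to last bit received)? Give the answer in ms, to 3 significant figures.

L = 9000 × 8 = 72000 bits.
Transmission delays (L/R per hop): 0.184615, 0.45, 0.118033 ms; sum = 0.752648 ms.
Propagation delays (d/s per hop): 8.78049, 0.0666667, 0.0766667 ms; sum = 8.92382 ms.
Processing at 2 router(s): 2 × 1.2 ms = 2.4 ms.
End-to-end = 12.1 ms.

12.1 ms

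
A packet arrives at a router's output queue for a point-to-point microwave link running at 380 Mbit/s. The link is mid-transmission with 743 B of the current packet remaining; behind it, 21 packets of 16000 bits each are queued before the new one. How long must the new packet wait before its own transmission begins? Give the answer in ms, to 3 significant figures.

Each queued packet: L/R = 16000/380000000 = 0.0421053 ms.
21 queued → 0.884211 ms.
Plus remaining 5944 bits of current packet: 0.0156421 ms.
Queuing delay = 0.900 ms.

0.900 ms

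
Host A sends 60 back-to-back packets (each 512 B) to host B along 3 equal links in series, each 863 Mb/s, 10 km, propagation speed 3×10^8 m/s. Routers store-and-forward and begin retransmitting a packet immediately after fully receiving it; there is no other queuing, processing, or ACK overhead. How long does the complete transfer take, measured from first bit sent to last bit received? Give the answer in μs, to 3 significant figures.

Per-hop transmission t_tx = L/R = 4096/863000000 = 4.74623 μs.
Per-hop propagation t_prop = 10000/300000000 = 33.3333 μs.
Pipeline fill: first packet needs 3·t_tx to clear all hops; remaining 59 packets each add one t_tx.
Total = (3+60-1)·t_tx + 3·t_prop = 62·4.74623 + 3·33.3333 = 394 μs.

394 μs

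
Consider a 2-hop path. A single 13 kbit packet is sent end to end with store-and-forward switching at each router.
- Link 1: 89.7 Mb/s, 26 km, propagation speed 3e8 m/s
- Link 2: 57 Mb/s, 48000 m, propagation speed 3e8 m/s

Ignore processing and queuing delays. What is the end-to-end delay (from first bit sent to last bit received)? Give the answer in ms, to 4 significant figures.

L = 13000 bits.
Transmission delays (L/R per hop): 0.144928, 0.22807 ms; sum = 0.372998 ms.
Propagation delays (d/s per hop): 0.0866667, 0.16 ms; sum = 0.246667 ms.
End-to-end = 0.6197 ms.

0.6197 ms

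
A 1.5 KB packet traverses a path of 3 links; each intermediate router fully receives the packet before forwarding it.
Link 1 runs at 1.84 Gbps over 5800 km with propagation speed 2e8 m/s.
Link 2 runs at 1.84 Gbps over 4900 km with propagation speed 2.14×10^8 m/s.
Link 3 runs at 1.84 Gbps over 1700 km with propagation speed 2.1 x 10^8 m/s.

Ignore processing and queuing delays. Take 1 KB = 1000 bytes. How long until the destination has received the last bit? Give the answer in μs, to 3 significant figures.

60000 μs

L = 12000 bits.
Transmission delay per hop = L/R = 12000/1840000000 = 6.52174 μs; 3 hops → 19.5652 μs.
Propagation delays (d/s per hop): 29000, 22897.2, 8095.24 μs; sum = 59992.4 μs.
End-to-end = 60000 μs.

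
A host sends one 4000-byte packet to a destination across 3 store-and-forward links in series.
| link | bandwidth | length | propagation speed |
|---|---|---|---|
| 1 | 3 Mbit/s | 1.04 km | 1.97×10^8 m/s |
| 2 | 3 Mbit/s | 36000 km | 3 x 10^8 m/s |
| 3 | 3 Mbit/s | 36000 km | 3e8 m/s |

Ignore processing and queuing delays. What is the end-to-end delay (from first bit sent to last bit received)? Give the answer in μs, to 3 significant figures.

L = 4000 × 8 = 32000 bits.
Transmission delay per hop = L/R = 32000/3000000 = 10666.7 μs; 3 hops → 32000 μs.
Propagation delays (d/s per hop): 5.27919, 120000, 120000 μs; sum = 240005 μs.
End-to-end = 272000 μs.

272000 μs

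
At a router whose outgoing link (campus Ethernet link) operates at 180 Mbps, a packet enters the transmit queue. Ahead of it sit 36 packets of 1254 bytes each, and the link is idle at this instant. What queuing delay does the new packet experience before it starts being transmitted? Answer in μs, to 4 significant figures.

Each queued packet: L/R = 10032/180000000 = 55.7333 μs.
36 queued → 2006.4 μs.
Queuing delay = 2006 μs.

2006 μs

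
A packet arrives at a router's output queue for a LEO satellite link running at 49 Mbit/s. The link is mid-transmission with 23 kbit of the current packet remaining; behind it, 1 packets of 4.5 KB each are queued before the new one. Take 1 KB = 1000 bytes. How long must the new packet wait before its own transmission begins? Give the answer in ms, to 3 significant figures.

1.20 ms

Each queued packet: L/R = 36000/49000000 = 0.734694 ms.
1 queued → 0.734694 ms.
Plus remaining 23000 bits of current packet: 0.469388 ms.
Queuing delay = 1.20 ms.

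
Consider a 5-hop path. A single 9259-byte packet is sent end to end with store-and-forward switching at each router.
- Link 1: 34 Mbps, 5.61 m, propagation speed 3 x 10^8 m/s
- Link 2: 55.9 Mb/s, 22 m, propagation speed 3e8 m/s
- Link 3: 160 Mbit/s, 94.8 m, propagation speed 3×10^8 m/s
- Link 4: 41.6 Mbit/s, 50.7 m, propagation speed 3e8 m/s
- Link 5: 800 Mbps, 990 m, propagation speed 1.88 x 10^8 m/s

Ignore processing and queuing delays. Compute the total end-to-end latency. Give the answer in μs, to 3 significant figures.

5850 μs

L = 9259 × 8 = 74072 bits.
Transmission delays (L/R per hop): 2178.59, 1325.08, 462.95, 1780.58, 92.59 μs; sum = 5839.79 μs.
Propagation delays (d/s per hop): 0.0187, 0.0733333, 0.316, 0.169, 5.26596 μs; sum = 5.84299 μs.
End-to-end = 5850 μs.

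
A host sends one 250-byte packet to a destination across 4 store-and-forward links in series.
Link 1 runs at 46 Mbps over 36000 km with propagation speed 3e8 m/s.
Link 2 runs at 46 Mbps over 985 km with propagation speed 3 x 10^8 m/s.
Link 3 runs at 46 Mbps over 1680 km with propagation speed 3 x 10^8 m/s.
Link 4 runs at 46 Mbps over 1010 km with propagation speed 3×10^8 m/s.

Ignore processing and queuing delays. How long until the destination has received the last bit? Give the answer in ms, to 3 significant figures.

132 ms

L = 250 × 8 = 2000 bits.
Transmission delay per hop = L/R = 2000/46000000 = 0.0434783 ms; 4 hops → 0.173913 ms.
Propagation delays (d/s per hop): 120, 3.28333, 5.6, 3.36667 ms; sum = 132.25 ms.
End-to-end = 132 ms.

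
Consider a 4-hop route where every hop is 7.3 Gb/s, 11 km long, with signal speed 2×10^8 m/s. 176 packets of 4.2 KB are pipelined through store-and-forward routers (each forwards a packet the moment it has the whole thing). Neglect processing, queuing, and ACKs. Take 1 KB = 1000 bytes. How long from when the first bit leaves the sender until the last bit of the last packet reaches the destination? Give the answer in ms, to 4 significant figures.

Per-hop transmission t_tx = L/R = 33600/7300000000 = 0.00460274 ms.
Per-hop propagation t_prop = 11000/200000000 = 0.055 ms.
Pipeline fill: first packet needs 4·t_tx to clear all hops; remaining 175 packets each add one t_tx.
Total = (4+176-1)·t_tx + 4·t_prop = 179·0.00460274 + 4·0.055 = 1.044 ms.

1.044 ms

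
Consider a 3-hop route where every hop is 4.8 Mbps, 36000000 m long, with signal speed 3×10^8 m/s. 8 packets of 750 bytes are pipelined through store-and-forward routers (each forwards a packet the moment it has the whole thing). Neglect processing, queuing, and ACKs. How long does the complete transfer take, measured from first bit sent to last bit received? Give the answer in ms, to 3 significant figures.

373 ms

Per-hop transmission t_tx = L/R = 6000/4800000 = 1.25 ms.
Per-hop propagation t_prop = 36000000/300000000 = 120 ms.
Pipeline fill: first packet needs 3·t_tx to clear all hops; remaining 7 packets each add one t_tx.
Total = (3+8-1)·t_tx + 3·t_prop = 10·1.25 + 3·120 = 373 ms.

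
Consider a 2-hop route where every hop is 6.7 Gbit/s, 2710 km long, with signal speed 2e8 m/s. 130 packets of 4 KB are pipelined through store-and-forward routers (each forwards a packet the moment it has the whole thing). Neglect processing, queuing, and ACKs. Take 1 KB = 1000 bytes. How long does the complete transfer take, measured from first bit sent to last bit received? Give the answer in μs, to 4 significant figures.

27730 μs

Per-hop transmission t_tx = L/R = 32000/6700000000 = 4.77612 μs.
Per-hop propagation t_prop = 2710000/200000000 = 13550 μs.
Pipeline fill: first packet needs 2·t_tx to clear all hops; remaining 129 packets each add one t_tx.
Total = (2+130-1)·t_tx + 2·t_prop = 131·4.77612 + 2·13550 = 27730 μs.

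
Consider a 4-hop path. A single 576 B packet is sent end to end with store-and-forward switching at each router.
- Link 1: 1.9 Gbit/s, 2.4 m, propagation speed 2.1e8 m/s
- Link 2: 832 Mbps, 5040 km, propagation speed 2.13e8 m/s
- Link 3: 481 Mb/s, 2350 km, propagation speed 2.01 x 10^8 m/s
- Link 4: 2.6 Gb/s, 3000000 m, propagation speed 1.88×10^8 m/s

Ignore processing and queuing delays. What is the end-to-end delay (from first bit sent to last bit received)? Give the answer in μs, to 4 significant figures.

51330 μs

L = 576 × 8 = 4608 bits.
Transmission delays (L/R per hop): 2.42526, 5.53846, 9.58004, 1.77231 μs; sum = 19.3161 μs.
Propagation delays (d/s per hop): 0.0114286, 23662, 11691.5, 15957.4 μs; sum = 51311 μs.
End-to-end = 51330 μs.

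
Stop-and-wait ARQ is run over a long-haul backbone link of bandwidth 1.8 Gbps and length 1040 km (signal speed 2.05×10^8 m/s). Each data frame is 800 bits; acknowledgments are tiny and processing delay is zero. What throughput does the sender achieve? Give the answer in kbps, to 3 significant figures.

t_tx = L/R = 800/1800000000 = 4.44444e-07 s.
t_prop = 1040000/2.05e+08 = 0.00507317 s; RTT = 0.0101463 s.
Cycle = t_tx + RTT = 0.0101468 s.
Throughput = L / cycle = 800 / 0.0101468 = 78.8 kbps.

78.8 kbps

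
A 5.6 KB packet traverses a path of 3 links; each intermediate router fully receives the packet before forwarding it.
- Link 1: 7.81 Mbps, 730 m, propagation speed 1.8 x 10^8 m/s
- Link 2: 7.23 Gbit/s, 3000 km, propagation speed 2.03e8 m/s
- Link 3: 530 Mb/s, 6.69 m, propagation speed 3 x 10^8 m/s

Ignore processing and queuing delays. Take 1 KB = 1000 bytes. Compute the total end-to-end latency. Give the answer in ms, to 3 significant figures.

L = 44800 bits.
Transmission delays (L/R per hop): 5.73624, 0.0061964, 0.0845283 ms; sum = 5.82696 ms.
Propagation delays (d/s per hop): 0.00405556, 14.7783, 2.23e-05 ms; sum = 14.7824 ms.
End-to-end = 20.6 ms.

20.6 ms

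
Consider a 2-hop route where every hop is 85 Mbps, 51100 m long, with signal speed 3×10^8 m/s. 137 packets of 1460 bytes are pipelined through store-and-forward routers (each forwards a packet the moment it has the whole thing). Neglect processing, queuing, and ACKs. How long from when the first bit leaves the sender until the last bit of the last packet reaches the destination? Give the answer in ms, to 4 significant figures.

Per-hop transmission t_tx = L/R = 11680/85000000 = 0.137412 ms.
Per-hop propagation t_prop = 51100/300000000 = 0.170333 ms.
Pipeline fill: first packet needs 2·t_tx to clear all hops; remaining 136 packets each add one t_tx.
Total = (2+137-1)·t_tx + 2·t_prop = 138·0.137412 + 2·0.170333 = 19.30 ms.

19.30 ms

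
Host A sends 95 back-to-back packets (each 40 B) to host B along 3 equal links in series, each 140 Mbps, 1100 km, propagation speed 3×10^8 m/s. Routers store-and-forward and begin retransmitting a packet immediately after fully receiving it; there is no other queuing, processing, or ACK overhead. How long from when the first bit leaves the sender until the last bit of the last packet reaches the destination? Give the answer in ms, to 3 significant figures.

Per-hop transmission t_tx = L/R = 320/140000000 = 0.00228571 ms.
Per-hop propagation t_prop = 1100000/300000000 = 3.66667 ms.
Pipeline fill: first packet needs 3·t_tx to clear all hops; remaining 94 packets each add one t_tx.
Total = (3+95-1)·t_tx + 3·t_prop = 97·0.00228571 + 3·3.66667 = 11.2 ms.

11.2 ms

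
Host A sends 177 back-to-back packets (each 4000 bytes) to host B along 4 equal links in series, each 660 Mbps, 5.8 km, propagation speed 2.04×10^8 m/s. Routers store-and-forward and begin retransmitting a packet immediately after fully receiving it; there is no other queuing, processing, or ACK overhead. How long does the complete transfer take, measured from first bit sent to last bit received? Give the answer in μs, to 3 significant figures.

8840 μs

Per-hop transmission t_tx = L/R = 32000/660000000 = 48.4848 μs.
Per-hop propagation t_prop = 5800/204000000 = 28.4314 μs.
Pipeline fill: first packet needs 4·t_tx to clear all hops; remaining 176 packets each add one t_tx.
Total = (4+177-1)·t_tx + 4·t_prop = 180·48.4848 + 4·28.4314 = 8840 μs.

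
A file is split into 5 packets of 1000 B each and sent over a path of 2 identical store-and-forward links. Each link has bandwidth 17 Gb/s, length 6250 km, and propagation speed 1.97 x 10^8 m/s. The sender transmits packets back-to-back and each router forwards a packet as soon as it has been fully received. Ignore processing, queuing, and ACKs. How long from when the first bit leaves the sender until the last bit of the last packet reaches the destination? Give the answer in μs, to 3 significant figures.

Per-hop transmission t_tx = L/R = 8000/17000000000 = 0.470588 μs.
Per-hop propagation t_prop = 6250000/197000000 = 31725.9 μs.
Pipeline fill: first packet needs 2·t_tx to clear all hops; remaining 4 packets each add one t_tx.
Total = (2+5-1)·t_tx + 2·t_prop = 6·0.470588 + 2·31725.9 = 63500 μs.

63500 μs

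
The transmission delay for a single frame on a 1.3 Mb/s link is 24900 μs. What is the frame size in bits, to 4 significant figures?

L = R × t_tx = 1300000 b/s × 0.0249 s = 32370 bits.

32370 bits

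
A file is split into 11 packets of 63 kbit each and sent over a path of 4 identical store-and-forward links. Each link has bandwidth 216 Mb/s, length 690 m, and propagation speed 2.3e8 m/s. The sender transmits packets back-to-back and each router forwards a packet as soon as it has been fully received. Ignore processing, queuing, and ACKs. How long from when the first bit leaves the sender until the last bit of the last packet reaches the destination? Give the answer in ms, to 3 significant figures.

Per-hop transmission t_tx = L/R = 63000/216000000 = 0.291667 ms.
Per-hop propagation t_prop = 690/2.3e+08 = 0.003 ms.
Pipeline fill: first packet needs 4·t_tx to clear all hops; remaining 10 packets each add one t_tx.
Total = (4+11-1)·t_tx + 4·t_prop = 14·0.291667 + 4·0.003 = 4.10 ms.

4.10 ms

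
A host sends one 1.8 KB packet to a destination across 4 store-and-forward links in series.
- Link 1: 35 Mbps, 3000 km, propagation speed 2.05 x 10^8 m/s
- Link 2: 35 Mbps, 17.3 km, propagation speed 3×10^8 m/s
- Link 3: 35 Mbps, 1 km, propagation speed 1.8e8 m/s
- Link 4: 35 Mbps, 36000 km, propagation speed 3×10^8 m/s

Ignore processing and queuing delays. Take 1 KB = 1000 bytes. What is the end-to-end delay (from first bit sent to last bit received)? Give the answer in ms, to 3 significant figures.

L = 14400 bits.
Transmission delay per hop = L/R = 14400/35000000 = 0.411429 ms; 4 hops → 1.64571 ms.
Propagation delays (d/s per hop): 14.6341, 0.0576667, 0.00555556, 120 ms; sum = 134.697 ms.
End-to-end = 136 ms.

136 ms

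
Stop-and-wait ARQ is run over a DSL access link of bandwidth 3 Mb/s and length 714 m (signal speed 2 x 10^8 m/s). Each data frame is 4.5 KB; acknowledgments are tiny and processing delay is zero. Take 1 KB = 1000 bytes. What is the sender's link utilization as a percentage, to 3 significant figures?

t_tx = L/R = 36000/3000000 = 0.012 s.
t_prop = 714/200000000 = 3.57e-06 s; RTT = 7.14e-06 s.
Cycle = t_tx + RTT = 0.0120071 s.
Utilization = t_tx / cycle = 0.012/0.0120071 = 99.9 %.

99.9 %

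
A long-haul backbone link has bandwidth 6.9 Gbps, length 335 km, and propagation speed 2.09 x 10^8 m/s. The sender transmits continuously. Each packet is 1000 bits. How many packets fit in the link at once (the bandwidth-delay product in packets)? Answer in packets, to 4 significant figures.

11060 packets

Propagation delay = 335000 / 209000000 = 0.00160287 s.
BDP = R × t_prop = 6900000000 × 0.00160287 = 11059800 bits.
In packets of 1000 bits: 11060 packets.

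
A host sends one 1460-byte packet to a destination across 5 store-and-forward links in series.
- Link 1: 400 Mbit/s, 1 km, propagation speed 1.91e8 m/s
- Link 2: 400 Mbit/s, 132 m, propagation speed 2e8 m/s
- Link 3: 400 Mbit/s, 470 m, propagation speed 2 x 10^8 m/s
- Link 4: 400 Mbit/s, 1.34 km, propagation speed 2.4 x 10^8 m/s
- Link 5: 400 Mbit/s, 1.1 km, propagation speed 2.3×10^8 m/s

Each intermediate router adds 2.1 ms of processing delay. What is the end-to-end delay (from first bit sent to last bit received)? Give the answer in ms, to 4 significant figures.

8.565 ms

L = 1460 × 8 = 11680 bits.
Transmission delay per hop = L/R = 11680/400000000 = 0.0292 ms; 5 hops → 0.146 ms.
Propagation delays (d/s per hop): 0.0052356, 0.00066, 0.00235, 0.00558333, 0.00478261 ms; sum = 0.0186115 ms.
Processing at 4 router(s): 4 × 2.1 ms = 8.4 ms.
End-to-end = 8.565 ms.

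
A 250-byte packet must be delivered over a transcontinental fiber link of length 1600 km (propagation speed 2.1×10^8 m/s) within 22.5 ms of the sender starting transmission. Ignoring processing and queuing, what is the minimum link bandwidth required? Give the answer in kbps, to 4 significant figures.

134.4 kbps

L = 2000 bits.
Propagation delay = 1600000 / 210000000 = 7.61905 ms.
Transmission budget = 22.5 − 7.61905 = 14.881 ms.
R ≥ L / t_tx = 2000 bits / 0.014881 s = 134.4 kbps.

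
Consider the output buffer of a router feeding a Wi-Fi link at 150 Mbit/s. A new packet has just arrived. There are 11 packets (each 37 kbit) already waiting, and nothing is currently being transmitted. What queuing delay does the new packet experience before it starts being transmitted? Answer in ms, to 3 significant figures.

Each queued packet: L/R = 37000/150000000 = 0.246667 ms.
11 queued → 2.71333 ms.
Queuing delay = 2.71 ms.

2.71 ms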